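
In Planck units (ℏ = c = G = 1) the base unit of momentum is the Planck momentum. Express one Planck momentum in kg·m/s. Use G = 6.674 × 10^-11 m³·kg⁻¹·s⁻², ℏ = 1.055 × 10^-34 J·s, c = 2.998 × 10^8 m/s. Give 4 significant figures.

6.527 kg·m/s

p_P = √(ℏc³/G)
  = √(42.60)
  = 6.527 kg·m/s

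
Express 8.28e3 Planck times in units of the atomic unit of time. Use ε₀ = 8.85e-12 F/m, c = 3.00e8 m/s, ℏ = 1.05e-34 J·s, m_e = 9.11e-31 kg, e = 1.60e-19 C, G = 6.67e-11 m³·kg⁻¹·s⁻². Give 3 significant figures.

Planck time: t_P = √(ℏG/c⁵) = 5.37e-44 s
atomic unit of time: τ_au = (4πε₀)²ℏ³/(m_e e⁴) = 2.40e-17 s
8.28e3 × 5.37e-44 / 2.40e-17 = 1.85e-23

1.85e-23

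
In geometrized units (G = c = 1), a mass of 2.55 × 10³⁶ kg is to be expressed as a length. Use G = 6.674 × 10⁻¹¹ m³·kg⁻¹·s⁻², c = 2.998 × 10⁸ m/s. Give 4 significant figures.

In G = c = 1 units mass has dimensions of length; the conversion factor is G/c².
2.55 × 10³⁶ kg × (G/c²) = 1.893 × 10⁹ m

1.893 × 10⁹ m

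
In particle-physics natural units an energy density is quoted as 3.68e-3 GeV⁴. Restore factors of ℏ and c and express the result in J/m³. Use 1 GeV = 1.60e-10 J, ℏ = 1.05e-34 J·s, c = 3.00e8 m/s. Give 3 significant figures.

7.72e34 J/m³

[E]/[L]³ = [E]⁴/(ℏc)³; restore (ℏc)⁻³.
1 GeV⁴ → 1/(ℏc)³ × (1 GeV in J)⁴ = 2.10e37 J/m³.
Result: 3.68e-3 × 2.10e37 = 7.72e34 J/m³.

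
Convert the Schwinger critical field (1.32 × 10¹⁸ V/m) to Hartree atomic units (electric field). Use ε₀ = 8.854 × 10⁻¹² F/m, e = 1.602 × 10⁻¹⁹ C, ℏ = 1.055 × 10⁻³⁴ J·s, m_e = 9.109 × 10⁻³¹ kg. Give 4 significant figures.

2.573 × 10⁶

atomic unit of electric field: E_au = E_h/(e a₀) = m_e²e⁵/((4πε₀)³ℏ⁴) = 5.131 × 10¹¹ V/m.
1.32 × 10¹⁸ / 5.131 × 10¹¹ = 2.573 × 10⁶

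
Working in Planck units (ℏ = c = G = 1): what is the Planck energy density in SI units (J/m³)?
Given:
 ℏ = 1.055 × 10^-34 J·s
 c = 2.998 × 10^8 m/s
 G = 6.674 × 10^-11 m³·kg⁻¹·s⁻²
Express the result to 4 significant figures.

4.632 × 10^113 J/m³

From ℏ = c = G = 1 the energy density scale is u_P = c⁷/(ℏG²).
  = 2.177 × 10^59 / 4.699 × 10^-55
  = 4.632 × 10^113 J/m³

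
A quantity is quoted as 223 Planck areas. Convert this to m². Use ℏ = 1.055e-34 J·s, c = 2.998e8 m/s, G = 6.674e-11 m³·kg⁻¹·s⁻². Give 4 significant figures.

5.827e-68 m²

One Planck area: A_P = ℏG/c³ = 2.613e-70 m².
223 × 2.613e-70 m² = 5.827e-68 m²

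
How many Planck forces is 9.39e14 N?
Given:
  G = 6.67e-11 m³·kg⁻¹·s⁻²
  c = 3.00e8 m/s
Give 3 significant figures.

Planck force: F_P = c⁴/G = 1.21e44 N.
9.39e14 / 1.21e44 = 7.73e-30

7.73e-30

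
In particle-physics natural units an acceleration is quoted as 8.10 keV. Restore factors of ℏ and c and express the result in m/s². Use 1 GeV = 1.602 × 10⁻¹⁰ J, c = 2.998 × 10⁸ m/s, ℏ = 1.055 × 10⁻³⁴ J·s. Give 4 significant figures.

Acceleration is [L]/[T]² = c·[E]/ℏ.
1 GeV → c/ℏ × (1 GeV in J) = 4.552 × 10³² m/s².
Convert the energy scale: 8.10 keV = 8.10 × 10⁻⁶ GeV.
Result: 8.10 × 10⁻⁶ × 4.552 × 10³² = 3.687 × 10²⁷ m/s².

3.687 × 10²⁷ m/s²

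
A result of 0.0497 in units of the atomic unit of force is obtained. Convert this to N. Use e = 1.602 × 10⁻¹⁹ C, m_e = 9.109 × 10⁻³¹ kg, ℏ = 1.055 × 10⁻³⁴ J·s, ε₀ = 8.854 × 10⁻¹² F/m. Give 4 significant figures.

4.085 × 10⁻⁹ N

One atomic unit of force: F_au = E_h/a₀ = m_e²e⁶/((4πε₀)³ℏ⁴) = 8.220 × 10⁻⁸ N.
0.0497 × 8.220 × 10⁻⁸ N = 4.085 × 10⁻⁹ N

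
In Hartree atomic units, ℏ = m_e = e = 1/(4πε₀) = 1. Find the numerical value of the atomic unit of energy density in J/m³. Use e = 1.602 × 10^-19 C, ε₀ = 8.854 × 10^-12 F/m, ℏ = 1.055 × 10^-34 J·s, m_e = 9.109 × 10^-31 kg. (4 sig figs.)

2.929 × 10^13 J/m³

From ℏ = m_e = e = 1/(4πε₀) = 1 the energy density scale is u_au = E_h/a₀³ = m_e⁴e¹⁰/((4πε₀)⁵ℏ⁸).
E_h = 4.354 × 10^-18 J
a₀ = 5.297 × 10^-11 m
E_h/a₀³ = 2.929 × 10^13 J/m³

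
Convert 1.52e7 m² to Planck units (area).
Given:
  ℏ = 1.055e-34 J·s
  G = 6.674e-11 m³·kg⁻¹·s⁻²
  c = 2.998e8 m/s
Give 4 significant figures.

5.817e76

Planck area: A_P = ℏG/c³ = 2.613e-70 m².
1.52e7 / 2.613e-70 = 5.817e76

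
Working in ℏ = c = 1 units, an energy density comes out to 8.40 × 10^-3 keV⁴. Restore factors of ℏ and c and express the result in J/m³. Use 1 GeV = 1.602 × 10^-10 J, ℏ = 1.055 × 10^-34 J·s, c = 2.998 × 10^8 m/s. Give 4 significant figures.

[E]/[L]³ = [E]⁴/(ℏc)³; restore (ℏc)⁻³.
1 GeV⁴ → 1/(ℏc)³ × (1 GeV in J)⁴ = 2.082 × 10^37 J/m³.
Convert the energy scale: 8.40 × 10^-3 keV⁴ = 8.40 × 10^-27 GeV⁴.
Result: 8.40 × 10^-27 × 2.082 × 10^37 = 1.749 × 10^11 J/m³.

1.749 × 10^11 J/m³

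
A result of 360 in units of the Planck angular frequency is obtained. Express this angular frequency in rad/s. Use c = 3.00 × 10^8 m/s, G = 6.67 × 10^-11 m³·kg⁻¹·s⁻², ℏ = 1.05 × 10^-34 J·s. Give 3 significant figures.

One Planck angular frequency: ω_P = √(c⁵/(ℏG)) = 1.86 × 10^43 rad/s.
360 × 1.86 × 10^43 rad/s = 6.71 × 10^45 rad/s

6.71 × 10^45 rad/s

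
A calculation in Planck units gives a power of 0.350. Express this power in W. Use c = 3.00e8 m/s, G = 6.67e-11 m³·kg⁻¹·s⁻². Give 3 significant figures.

One Planck power: P_P = c⁵/G = 3.64e52 W.
0.350 × 3.64e52 W = 1.28e52 W

1.28e52 W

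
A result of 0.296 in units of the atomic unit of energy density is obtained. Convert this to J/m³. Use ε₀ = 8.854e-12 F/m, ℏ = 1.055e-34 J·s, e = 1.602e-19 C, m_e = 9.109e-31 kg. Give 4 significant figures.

8.670e12 J/m³

One atomic unit of energy density: u_au = E_h/a₀³ = m_e⁴e¹⁰/((4πε₀)⁵ℏ⁸) = 2.929e13 J/m³.
0.296 × 2.929e13 J/m³ = 8.670e12 J/m³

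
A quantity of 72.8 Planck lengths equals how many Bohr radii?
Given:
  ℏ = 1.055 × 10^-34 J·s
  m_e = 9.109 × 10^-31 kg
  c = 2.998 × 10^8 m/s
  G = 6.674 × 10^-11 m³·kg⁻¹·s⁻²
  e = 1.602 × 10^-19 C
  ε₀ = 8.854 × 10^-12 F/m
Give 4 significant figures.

Planck length: ℓ_P = √(ℏG/c³) = 1.616 × 10^-35 m
Bohr radius: a₀ = 4πε₀ℏ²/(m_e e²) = 5.297 × 10^-11 m
72.8 × 1.616 × 10^-35 / 5.297 × 10^-11 = 2.221 × 10^-23

2.221 × 10^-23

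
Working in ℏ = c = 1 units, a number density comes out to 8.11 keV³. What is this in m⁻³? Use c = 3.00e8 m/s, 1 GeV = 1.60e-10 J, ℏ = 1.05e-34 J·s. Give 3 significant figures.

Number density is [L]⁻³ = [E]³/(ℏc)³.
1 GeV³ → 1/(ℏc)³ × (1 GeV in J)³ = 1.31e47 m⁻³.
Convert the energy scale: 8.11 keV³ = 8.11e-18 GeV³.
Result: 8.11e-18 × 1.31e47 = 1.06e30 m⁻³.

1.06e30 m⁻³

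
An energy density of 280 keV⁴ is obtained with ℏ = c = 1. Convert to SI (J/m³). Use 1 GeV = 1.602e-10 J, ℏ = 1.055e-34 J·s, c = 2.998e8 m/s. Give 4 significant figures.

5.828e15 J/m³

[E]/[L]³ = [E]⁴/(ℏc)³; restore (ℏc)⁻³.
1 GeV⁴ → 1/(ℏc)³ × (1 GeV in J)⁴ = 2.082e37 J/m³.
Convert the energy scale: 280 keV⁴ = 2.80e-22 GeV⁴.
Result: 2.80e-22 × 2.082e37 = 5.828e15 J/m³.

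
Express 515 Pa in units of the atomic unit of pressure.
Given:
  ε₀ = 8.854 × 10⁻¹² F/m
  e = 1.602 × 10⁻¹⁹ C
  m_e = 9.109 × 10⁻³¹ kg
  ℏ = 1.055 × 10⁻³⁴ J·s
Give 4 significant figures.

1.758 × 10⁻¹¹

atomic unit of pressure: P_au = E_h/a₀³ = m_e⁴e¹⁰/((4πε₀)⁵ℏ⁸) = 2.929 × 10¹³ Pa.
515 / 2.929 × 10¹³ = 1.758 × 10⁻¹¹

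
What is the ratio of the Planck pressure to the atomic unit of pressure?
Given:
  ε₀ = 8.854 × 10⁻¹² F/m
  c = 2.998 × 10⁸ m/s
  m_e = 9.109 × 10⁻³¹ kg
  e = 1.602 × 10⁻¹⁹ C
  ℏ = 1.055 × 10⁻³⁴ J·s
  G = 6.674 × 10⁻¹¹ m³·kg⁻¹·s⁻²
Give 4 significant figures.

Planck pressure: p_P = c⁷/(ℏG²) = 4.632 × 10¹¹³ Pa
atomic unit of pressure: P_au = E_h/a₀³ = m_e⁴e¹⁰/((4πε₀)⁵ℏ⁸) = 2.929 × 10¹³ Pa
ratio = 4.632 × 10¹¹³ / 2.929 × 10¹³ = 1.581 × 10¹⁰⁰

1.581 × 10¹⁰⁰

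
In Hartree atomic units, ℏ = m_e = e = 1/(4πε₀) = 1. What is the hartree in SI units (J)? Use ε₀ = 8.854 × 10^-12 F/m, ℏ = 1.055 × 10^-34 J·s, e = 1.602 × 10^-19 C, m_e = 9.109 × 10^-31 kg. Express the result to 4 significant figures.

4.354 × 10^-18 J

Dimensional analysis gives E_h = m_e e⁴/(4πε₀ℏ)².
  = 6.000 × 10^-106 / 1.378 × 10^-88
  = 4.354 × 10^-18 J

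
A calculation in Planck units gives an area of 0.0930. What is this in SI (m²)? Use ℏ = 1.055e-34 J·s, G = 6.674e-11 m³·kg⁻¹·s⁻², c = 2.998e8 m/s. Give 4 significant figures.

One Planck area: A_P = ℏG/c³ = 2.613e-70 m².
0.0930 × 2.613e-70 m² = 2.430e-71 m²

2.430e-71 m²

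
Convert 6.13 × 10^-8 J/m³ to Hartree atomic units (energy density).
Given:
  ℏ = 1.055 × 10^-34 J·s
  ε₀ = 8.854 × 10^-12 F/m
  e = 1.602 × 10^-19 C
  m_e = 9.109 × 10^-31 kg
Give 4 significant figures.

2.093 × 10^-21

atomic unit of energy density: u_au = E_h/a₀³ = m_e⁴e¹⁰/((4πε₀)⁵ℏ⁸) = 2.929 × 10^13 J/m³.
6.13 × 10^-8 / 2.929 × 10^13 = 2.093 × 10^-21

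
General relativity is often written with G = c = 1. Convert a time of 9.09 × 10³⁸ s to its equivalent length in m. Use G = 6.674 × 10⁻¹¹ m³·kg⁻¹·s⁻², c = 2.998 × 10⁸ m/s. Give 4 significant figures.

Time → length via c.
9.09 × 10³⁸ s × (c) = 2.725 × 10⁴⁷ m

2.725 × 10⁴⁷ m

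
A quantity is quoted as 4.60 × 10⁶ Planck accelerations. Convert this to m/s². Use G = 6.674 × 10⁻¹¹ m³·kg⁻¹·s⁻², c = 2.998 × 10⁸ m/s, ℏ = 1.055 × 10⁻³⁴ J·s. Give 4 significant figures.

2.558 × 10⁵⁸ m/s²

One Planck acceleration: a_P = √(c⁷/(ℏG)) = 5.560 × 10⁵¹ m/s².
4.60 × 10⁶ × 5.560 × 10⁵¹ m/s² = 2.558 × 10⁵⁸ m/s²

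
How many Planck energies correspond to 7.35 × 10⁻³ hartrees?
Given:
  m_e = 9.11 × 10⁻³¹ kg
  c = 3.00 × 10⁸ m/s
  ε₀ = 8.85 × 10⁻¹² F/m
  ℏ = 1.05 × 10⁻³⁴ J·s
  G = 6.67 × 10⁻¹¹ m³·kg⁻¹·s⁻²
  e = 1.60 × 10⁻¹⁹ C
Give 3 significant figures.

1.65 × 10⁻²⁹

hartree: E_h = m_e e⁴/(4πε₀ℏ)² = 4.38 × 10⁻¹⁸ J
Planck energy: E_P = √(ℏc⁵/G) = 1.96 × 10⁹ J
7.35 × 10⁻³ × 4.38 × 10⁻¹⁸ / 1.96 × 10⁹ = 1.65 × 10⁻²⁹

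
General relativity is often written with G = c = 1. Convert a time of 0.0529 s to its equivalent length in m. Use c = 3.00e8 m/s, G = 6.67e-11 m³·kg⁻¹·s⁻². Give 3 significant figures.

1.59e7 m

Time → length via c.
0.0529 s × (c) = 1.59e7 m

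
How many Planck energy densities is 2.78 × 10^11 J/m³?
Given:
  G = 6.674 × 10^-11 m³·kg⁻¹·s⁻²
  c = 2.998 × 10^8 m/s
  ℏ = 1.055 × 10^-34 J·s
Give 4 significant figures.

Planck energy density: u_P = c⁷/(ℏG²) = 4.632 × 10^113 J/m³.
2.78 × 10^11 / 4.632 × 10^113 = 6.001 × 10^-103

6.001 × 10^-103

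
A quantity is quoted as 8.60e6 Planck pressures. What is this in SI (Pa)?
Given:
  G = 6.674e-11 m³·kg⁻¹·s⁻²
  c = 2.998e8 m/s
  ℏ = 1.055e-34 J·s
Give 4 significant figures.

One Planck pressure: p_P = c⁷/(ℏG²) = 4.632e113 Pa.
8.60e6 × 4.632e113 Pa = 3.984e120 Pa

3.984e120 Pa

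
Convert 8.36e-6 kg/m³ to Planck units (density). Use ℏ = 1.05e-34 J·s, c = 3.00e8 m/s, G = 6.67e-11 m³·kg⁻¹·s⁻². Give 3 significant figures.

Planck density: ρ_P = c⁵/(ℏG²) = 5.20e96 kg/m³.
8.36e-6 / 5.20e96 = 1.61e-102

1.61e-102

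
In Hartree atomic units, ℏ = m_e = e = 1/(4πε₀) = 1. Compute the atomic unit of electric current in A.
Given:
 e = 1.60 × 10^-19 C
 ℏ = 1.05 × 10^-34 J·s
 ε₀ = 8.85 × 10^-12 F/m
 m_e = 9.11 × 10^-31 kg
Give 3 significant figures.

From ℏ = m_e = e = 1/(4πε₀) = 1 the current scale is I_au = e E_h/ℏ = m_e e⁵/((4πε₀)²ℏ³).
E_h = 4.38 × 10^-18 J
e·E_h/ℏ = 6.67 × 10^-3 A

6.67 × 10^-3 A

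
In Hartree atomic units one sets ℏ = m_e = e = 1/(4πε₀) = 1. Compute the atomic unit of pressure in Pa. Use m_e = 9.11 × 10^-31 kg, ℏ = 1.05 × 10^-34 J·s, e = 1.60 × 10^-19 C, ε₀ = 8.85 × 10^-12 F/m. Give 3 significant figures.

P_au = E_h/a₀³ = m_e⁴e¹⁰/((4πε₀)⁵ℏ⁸)
E_h = 4.38 × 10^-18 J
a₀ = 5.26 × 10^-11 m
E_h/a₀³ = 3.01 × 10^13 Pa

3.01 × 10^13 Pa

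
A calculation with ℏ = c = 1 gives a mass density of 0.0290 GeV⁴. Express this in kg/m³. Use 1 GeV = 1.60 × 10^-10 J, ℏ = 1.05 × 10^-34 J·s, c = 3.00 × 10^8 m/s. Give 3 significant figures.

Mass density is [E]/(c²[L]³) = [E]⁴/(ℏ³c⁵).
1 GeV⁴ → 1/(ℏ³c⁵) × (1 GeV in J)⁴ = 2.33 × 10^20 kg/m³.
Result: 0.0290 × 2.33 × 10^20 = 6.76 × 10^18 kg/m³.

6.76 × 10^18 kg/m³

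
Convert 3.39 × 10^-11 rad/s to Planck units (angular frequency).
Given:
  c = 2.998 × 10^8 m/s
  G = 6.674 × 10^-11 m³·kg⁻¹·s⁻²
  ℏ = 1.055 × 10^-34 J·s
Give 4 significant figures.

1.828 × 10^-54

Planck angular frequency: ω_P = √(c⁵/(ℏG)) = 1.855 × 10^43 rad/s.
3.39 × 10^-11 / 1.855 × 10^43 = 1.828 × 10^-54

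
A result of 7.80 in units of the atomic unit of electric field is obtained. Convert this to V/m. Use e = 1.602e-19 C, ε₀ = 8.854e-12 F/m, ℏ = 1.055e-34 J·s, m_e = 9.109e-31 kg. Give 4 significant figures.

4.002e12 V/m

One atomic unit of electric field: E_au = E_h/(e a₀) = m_e²e⁵/((4πε₀)³ℏ⁴) = 5.131e11 V/m.
7.80 × 5.131e11 V/m = 4.002e12 V/m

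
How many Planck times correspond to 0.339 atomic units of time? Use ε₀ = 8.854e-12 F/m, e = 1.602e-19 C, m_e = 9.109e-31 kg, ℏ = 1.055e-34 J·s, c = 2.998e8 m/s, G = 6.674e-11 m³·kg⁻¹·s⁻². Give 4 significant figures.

1.523e26

atomic unit of time: τ_au = (4πε₀)²ℏ³/(m_e e⁴) = 2.423e-17 s
Planck time: t_P = √(ℏG/c⁵) = 5.392e-44 s
0.339 × 2.423e-17 / 5.392e-44 = 1.523e26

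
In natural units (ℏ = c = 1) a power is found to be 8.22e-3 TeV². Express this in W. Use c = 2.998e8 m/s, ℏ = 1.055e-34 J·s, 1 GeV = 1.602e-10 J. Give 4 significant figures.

Power is [E]/[T] = [E]²/ℏ.
1 GeV² → 1/ℏ × (1 GeV in J)² = 2.433e14 W.
Convert the energy scale: 8.22e-3 TeV² = 8.22e3 GeV².
Result: 8.22e3 × 2.433e14 = 2.000e18 W.

2.000e18 W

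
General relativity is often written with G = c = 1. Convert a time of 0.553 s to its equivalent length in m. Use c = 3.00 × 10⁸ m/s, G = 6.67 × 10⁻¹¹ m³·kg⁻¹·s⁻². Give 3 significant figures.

Time → length via c.
0.553 s × (c) = 1.66 × 10⁸ m

1.66 × 10⁸ m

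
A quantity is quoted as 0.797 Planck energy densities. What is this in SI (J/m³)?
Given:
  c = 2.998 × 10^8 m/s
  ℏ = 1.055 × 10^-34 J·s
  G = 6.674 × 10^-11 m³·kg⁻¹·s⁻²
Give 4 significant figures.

3.692 × 10^113 J/m³

One Planck energy density: u_P = c⁷/(ℏG²) = 4.632 × 10^113 J/m³.
0.797 × 4.632 × 10^113 J/m³ = 3.692 × 10^113 J/m³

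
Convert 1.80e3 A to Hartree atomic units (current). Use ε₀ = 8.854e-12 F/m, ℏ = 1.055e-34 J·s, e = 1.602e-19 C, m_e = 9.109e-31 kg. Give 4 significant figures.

2.722e5

atomic unit of electric current: I_au = e E_h/ℏ = m_e e⁵/((4πε₀)²ℏ³) = 6.612e-3 A.
1.80e3 / 6.612e-3 = 2.722e5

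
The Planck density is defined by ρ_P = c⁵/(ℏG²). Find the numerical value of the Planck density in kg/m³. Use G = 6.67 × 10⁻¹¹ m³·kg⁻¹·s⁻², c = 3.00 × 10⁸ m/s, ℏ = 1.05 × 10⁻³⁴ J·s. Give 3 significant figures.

5.20 × 10⁹⁶ kg/m³

ρ_P = c⁵/(ℏG²)
  = 2.43 × 10⁴² / 4.67 × 10⁻⁵⁵
  = 5.20 × 10⁹⁶ kg/m³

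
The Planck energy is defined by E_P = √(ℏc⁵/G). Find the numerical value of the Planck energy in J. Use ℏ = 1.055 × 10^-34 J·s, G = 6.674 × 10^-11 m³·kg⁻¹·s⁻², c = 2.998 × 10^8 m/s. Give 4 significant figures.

1.957 × 10^9 J

E_P = √(ℏc⁵/G)
  = √(3.828 × 10^18)
  = 1.957 × 10^9 J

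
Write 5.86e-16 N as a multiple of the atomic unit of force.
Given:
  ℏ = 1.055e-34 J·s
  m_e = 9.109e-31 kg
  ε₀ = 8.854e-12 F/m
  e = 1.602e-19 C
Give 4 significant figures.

atomic unit of force: F_au = E_h/a₀ = m_e²e⁶/((4πε₀)³ℏ⁴) = 8.220e-8 N.
5.86e-16 / 8.220e-8 = 7.129e-9

7.129e-9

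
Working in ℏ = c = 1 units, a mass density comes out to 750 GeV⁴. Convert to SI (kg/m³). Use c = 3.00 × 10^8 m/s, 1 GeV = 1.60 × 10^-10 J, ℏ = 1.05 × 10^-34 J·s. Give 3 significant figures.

1.75 × 10^23 kg/m³

Mass density is [E]/(c²[L]³) = [E]⁴/(ℏ³c⁵).
1 GeV⁴ → 1/(ℏ³c⁵) × (1 GeV in J)⁴ = 2.33 × 10^20 kg/m³.
Result: 750 × 2.33 × 10^20 = 1.75 × 10^23 kg/m³.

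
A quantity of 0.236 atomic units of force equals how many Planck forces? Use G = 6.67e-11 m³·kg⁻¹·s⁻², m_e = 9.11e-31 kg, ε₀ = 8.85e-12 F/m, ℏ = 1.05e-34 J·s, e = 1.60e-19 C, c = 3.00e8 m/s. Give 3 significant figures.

atomic unit of force: F_au = E_h/a₀ = m_e²e⁶/((4πε₀)³ℏ⁴) = 8.33e-8 N
Planck force: F_P = c⁴/G = 1.21e44 N
0.236 × 8.33e-8 / 1.21e44 = 1.62e-52

1.62e-52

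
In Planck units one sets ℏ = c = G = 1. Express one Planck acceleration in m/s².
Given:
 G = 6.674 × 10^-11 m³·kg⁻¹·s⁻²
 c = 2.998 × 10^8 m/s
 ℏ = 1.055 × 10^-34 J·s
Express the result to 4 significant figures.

a_P = √(c⁷/(ℏG))
  = √(3.092 × 10^103)
  = 5.560 × 10^51 m/s²

5.560 × 10^51 m/s²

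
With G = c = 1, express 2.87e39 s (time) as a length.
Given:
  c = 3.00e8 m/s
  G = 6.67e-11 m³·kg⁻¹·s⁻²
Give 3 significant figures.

Time → length via c.
2.87e39 s × (c) = 8.61e47 m

8.61e47 m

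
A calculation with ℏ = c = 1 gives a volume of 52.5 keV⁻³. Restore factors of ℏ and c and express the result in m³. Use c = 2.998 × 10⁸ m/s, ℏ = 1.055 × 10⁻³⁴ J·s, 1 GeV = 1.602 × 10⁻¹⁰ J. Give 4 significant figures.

Volume is [L]³ = [E]⁻³·(ℏc)³.
1 GeV⁻³ → (ℏc)³ × (1 GeV in J)⁻³ = 7.696 × 10⁻⁴⁸ m³.
Convert the energy scale: 52.5 keV⁻³ = 5.25 × 10¹⁹ GeV⁻³.
Result: 5.25 × 10¹⁹ × 7.696 × 10⁻⁴⁸ = 4.040 × 10⁻²⁸ m³.

4.040 × 10⁻²⁸ m³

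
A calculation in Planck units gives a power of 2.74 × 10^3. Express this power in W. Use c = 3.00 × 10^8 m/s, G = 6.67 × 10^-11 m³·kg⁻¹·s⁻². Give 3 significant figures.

9.98 × 10^55 W

One Planck power: P_P = c⁵/G = 3.64 × 10^52 W.
2.74 × 10^3 × 3.64 × 10^52 W = 9.98 × 10^55 W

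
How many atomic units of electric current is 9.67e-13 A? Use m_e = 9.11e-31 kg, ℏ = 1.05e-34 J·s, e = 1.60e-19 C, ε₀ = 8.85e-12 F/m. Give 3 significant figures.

atomic unit of electric current: I_au = e E_h/ℏ = m_e e⁵/((4πε₀)²ℏ³) = 6.67e-3 A.
9.67e-13 / 6.67e-3 = 1.45e-10

1.45e-10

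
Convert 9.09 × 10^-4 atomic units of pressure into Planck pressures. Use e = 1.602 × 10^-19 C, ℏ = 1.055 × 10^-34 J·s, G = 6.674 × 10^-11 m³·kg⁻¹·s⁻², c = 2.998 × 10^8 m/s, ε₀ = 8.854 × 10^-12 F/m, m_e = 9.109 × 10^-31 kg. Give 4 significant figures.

atomic unit of pressure: P_au = E_h/a₀³ = m_e⁴e¹⁰/((4πε₀)⁵ℏ⁸) = 2.929 × 10^13 Pa
Planck pressure: p_P = c⁷/(ℏG²) = 4.632 × 10^113 Pa
9.09 × 10^-4 × 2.929 × 10^13 / 4.632 × 10^113 = 5.748 × 10^-104

5.748 × 10^-104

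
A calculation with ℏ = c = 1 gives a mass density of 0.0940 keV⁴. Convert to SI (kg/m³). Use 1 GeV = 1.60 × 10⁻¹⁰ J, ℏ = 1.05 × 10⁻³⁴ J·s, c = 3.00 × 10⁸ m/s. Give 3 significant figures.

Mass density is [E]/(c²[L]³) = [E]⁴/(ℏ³c⁵).
1 GeV⁴ → 1/(ℏ³c⁵) × (1 GeV in J)⁴ = 2.33 × 10²⁰ kg/m³.
Convert the energy scale: 0.0940 keV⁴ = 9.40 × 10⁻²⁶ GeV⁴.
Result: 9.40 × 10⁻²⁶ × 2.33 × 10²⁰ = 2.19 × 10⁻⁵ kg/m³.

2.19 × 10⁻⁵ kg/m³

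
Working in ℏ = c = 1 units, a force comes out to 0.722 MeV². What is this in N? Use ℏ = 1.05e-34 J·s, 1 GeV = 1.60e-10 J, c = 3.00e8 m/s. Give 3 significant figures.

Force is [E]/[L] = [E]²/(ℏc); restore (ℏc)⁻¹.
1 GeV² → 1/(ℏc) × (1 GeV in J)² = 8.13e5 N.
Convert the energy scale: 0.722 MeV² = 7.22e-7 GeV².
Result: 7.22e-7 × 8.13e5 = 0.587 N.

0.587 N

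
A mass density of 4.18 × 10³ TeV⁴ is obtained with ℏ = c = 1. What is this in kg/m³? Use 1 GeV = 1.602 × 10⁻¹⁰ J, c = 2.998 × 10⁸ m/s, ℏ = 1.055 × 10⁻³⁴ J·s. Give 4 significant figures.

Mass density is [E]/(c²[L]³) = [E]⁴/(ℏ³c⁵).
1 GeV⁴ → 1/(ℏ³c⁵) × (1 GeV in J)⁴ = 2.316 × 10²⁰ kg/m³.
Convert the energy scale: 4.18 × 10³ TeV⁴ = 4.18 × 10¹⁵ GeV⁴.
Result: 4.18 × 10¹⁵ × 2.316 × 10²⁰ = 9.681 × 10³⁵ kg/m³.

9.681 × 10³⁵ kg/m³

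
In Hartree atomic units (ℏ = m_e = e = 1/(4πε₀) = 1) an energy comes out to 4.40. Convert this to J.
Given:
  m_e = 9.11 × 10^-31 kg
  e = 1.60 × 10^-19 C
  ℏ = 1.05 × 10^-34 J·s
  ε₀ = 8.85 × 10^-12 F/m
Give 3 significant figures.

One hartree: E_h = m_e e⁴/(4πε₀ℏ)² = 4.38 × 10^-18 J.
4.40 × 4.38 × 10^-18 J = 1.93 × 10^-17 J

1.93 × 10^-17 J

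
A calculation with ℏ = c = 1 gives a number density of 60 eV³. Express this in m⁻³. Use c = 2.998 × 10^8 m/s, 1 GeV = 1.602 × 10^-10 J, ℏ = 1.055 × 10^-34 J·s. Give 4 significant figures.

Number density is [L]⁻³ = [E]³/(ℏc)³.
1 GeV³ → 1/(ℏc)³ × (1 GeV in J)³ = 1.299 × 10^47 m⁻³.
Convert the energy scale: 60 eV³ = 6.00 × 10^-26 GeV³.
Result: 6.00 × 10^-26 × 1.299 × 10^47 = 7.796 × 10^21 m⁻³.

7.796 × 10^21 m⁻³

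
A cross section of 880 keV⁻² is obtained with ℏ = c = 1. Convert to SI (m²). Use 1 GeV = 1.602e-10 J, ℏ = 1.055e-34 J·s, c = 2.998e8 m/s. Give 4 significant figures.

3.430e-17 m²

Area is [L]² = [E]⁻²·(ℏc)²; restore (ℏc)².
1 GeV⁻² → (ℏc)² × (1 GeV in J)⁻² = 3.898e-32 m².
Convert the energy scale: 880 keV⁻² = 8.80e14 GeV⁻².
Result: 8.80e14 × 3.898e-32 = 3.430e-17 m².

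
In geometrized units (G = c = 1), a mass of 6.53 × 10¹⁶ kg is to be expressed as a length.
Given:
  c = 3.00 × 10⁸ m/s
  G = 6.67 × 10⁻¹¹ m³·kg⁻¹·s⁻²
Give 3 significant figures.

4.84 × 10⁻¹¹ m

In G = c = 1 units mass has dimensions of length; the conversion factor is G/c².
6.53 × 10¹⁶ kg × (G/c²) = 4.84 × 10⁻¹¹ m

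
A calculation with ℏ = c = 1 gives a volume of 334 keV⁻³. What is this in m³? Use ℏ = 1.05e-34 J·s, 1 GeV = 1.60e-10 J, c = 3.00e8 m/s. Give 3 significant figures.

Volume is [L]³ = [E]⁻³·(ℏc)³.
1 GeV⁻³ → (ℏc)³ × (1 GeV in J)⁻³ = 7.63e-48 m³.
Convert the energy scale: 334 keV⁻³ = 3.34e20 GeV⁻³.
Result: 3.34e20 × 7.63e-48 = 2.55e-27 m³.

2.55e-27 m³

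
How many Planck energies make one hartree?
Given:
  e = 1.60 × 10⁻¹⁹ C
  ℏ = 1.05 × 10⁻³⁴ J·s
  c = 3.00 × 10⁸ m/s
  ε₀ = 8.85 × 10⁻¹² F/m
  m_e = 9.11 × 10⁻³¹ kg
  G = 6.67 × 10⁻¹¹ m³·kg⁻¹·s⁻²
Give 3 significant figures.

2.24 × 10⁻²⁷

hartree: E_h = m_e e⁴/(4πε₀ℏ)² = 4.38 × 10⁻¹⁸ J
Planck energy: E_P = √(ℏc⁵/G) = 1.96 × 10⁹ J
ratio = 4.38 × 10⁻¹⁸ / 1.96 × 10⁹ = 2.24 × 10⁻²⁷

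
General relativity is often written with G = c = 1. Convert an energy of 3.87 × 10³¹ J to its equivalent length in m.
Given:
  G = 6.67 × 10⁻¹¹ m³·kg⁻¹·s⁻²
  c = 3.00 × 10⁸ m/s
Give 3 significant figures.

Energy → length via G/c⁴.
3.87 × 10³¹ J × (G/c⁴) = 3.19 × 10⁻¹³ m

3.19 × 10⁻¹³ m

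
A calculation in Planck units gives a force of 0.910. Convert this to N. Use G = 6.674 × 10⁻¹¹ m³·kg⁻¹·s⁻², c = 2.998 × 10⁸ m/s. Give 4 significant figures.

1.101 × 10⁴⁴ N

One Planck force: F_P = c⁴/G = 1.210 × 10⁴⁴ N.
0.910 × 1.210 × 10⁴⁴ N = 1.101 × 10⁴⁴ N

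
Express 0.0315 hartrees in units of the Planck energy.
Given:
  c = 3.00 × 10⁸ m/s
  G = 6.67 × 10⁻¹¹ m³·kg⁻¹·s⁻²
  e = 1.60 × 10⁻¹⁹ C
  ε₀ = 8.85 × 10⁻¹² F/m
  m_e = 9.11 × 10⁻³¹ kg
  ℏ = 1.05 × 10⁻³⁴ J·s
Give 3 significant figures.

hartree: E_h = m_e e⁴/(4πε₀ℏ)² = 4.38 × 10⁻¹⁸ J
Planck energy: E_P = √(ℏc⁵/G) = 1.96 × 10⁹ J
0.0315 × 4.38 × 10⁻¹⁸ / 1.96 × 10⁹ = 7.05 × 10⁻²⁹

7.05 × 10⁻²⁹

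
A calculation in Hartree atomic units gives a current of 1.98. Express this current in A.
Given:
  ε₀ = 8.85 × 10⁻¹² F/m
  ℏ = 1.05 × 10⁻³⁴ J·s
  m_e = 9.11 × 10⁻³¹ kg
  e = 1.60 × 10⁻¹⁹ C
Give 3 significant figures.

One atomic unit of electric current: I_au = e E_h/ℏ = m_e e⁵/((4πε₀)²ℏ³) = 6.67 × 10⁻³ A.
1.98 × 6.67 × 10⁻³ A = 0.0132 A

0.0132 A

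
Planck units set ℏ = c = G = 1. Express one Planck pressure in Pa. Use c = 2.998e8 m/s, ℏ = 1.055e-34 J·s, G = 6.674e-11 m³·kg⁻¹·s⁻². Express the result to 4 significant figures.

4.632e113 Pa

From ℏ = c = G = 1 the pressure scale is p_P = c⁷/(ℏG²).
  = 2.177e59 / 4.699e-55
  = 4.632e113 Pa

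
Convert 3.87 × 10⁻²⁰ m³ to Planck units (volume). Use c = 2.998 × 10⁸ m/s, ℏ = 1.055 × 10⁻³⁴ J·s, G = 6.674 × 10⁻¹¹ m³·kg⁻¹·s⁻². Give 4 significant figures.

Planck volume: V_P = (ℏG/c³)^(3/2) = 4.224 × 10⁻¹⁰⁵ m³.
3.87 × 10⁻²⁰ / 4.224 × 10⁻¹⁰⁵ = 9.162 × 10⁸⁴

9.162 × 10⁸⁴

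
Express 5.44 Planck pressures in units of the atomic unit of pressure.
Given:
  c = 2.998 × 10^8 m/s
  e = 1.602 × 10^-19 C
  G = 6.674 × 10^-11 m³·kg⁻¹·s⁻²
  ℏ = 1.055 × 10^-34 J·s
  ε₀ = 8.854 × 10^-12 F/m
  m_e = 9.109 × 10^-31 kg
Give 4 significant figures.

8.603 × 10^100

Planck pressure: p_P = c⁷/(ℏG²) = 4.632 × 10^113 Pa
atomic unit of pressure: P_au = E_h/a₀³ = m_e⁴e¹⁰/((4πε₀)⁵ℏ⁸) = 2.929 × 10^13 Pa
5.44 × 4.632 × 10^113 / 2.929 × 10^13 = 8.603 × 10^100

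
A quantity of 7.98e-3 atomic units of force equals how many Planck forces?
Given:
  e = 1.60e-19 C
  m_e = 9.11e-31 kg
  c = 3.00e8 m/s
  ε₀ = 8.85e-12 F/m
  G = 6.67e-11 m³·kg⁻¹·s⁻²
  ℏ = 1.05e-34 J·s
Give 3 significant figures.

atomic unit of force: F_au = E_h/a₀ = m_e²e⁶/((4πε₀)³ℏ⁴) = 8.33e-8 N
Planck force: F_P = c⁴/G = 1.21e44 N
7.98e-3 × 8.33e-8 / 1.21e44 = 5.47e-54

5.47e-54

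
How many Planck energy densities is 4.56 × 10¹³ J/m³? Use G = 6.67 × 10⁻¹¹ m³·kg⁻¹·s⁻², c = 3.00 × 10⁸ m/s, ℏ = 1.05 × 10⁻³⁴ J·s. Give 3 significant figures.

9.74 × 10⁻¹⁰¹

Planck energy density: u_P = c⁷/(ℏG²) = 4.68 × 10¹¹³ J/m³.
4.56 × 10¹³ / 4.68 × 10¹¹³ = 9.74 × 10⁻¹⁰¹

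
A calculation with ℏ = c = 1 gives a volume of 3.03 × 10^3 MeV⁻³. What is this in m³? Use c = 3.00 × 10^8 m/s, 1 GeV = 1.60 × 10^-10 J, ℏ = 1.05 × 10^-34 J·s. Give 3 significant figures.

Volume is [L]³ = [E]⁻³·(ℏc)³.
1 GeV⁻³ → (ℏc)³ × (1 GeV in J)⁻³ = 7.63 × 10^-48 m³.
Convert the energy scale: 3.03 × 10^3 MeV⁻³ = 3.03 × 10^12 GeV⁻³.
Result: 3.03 × 10^12 × 7.63 × 10^-48 = 2.31 × 10^-35 m³.

2.31 × 10^-35 m³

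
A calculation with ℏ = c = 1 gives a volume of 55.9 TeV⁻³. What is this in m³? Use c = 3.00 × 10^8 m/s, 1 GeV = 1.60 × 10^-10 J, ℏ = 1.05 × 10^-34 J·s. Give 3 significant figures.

4.27 × 10^-55 m³

Volume is [L]³ = [E]⁻³·(ℏc)³.
1 GeV⁻³ → (ℏc)³ × (1 GeV in J)⁻³ = 7.63 × 10^-48 m³.
Convert the energy scale: 55.9 TeV⁻³ = 5.59 × 10^-8 GeV⁻³.
Result: 5.59 × 10^-8 × 7.63 × 10^-48 = 4.27 × 10^-55 m³.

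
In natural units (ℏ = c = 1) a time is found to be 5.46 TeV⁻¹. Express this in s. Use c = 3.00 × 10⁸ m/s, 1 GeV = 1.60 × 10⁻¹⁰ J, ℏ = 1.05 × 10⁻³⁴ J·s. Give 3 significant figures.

3.58 × 10⁻²⁷ s

A time is [E]⁻¹ in ℏ=c=1; restore one factor of ℏ.
1 GeV⁻¹ → ℏ × (1 GeV in J)⁻¹ = 6.56 × 10⁻²⁵ s.
Convert the energy scale: 5.46 TeV⁻¹ = 5.46 × 10⁻³ GeV⁻¹.
Result: 5.46 × 10⁻³ × 6.56 × 10⁻²⁵ = 3.58 × 10⁻²⁷ s.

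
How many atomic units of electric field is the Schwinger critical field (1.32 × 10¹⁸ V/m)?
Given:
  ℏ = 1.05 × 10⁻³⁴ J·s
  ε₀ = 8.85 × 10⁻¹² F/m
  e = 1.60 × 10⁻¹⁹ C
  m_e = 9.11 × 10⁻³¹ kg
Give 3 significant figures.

2.54 × 10⁶

atomic unit of electric field: E_au = E_h/(e a₀) = m_e²e⁵/((4πε₀)³ℏ⁴) = 5.20 × 10¹¹ V/m.
1.32 × 10¹⁸ / 5.20 × 10¹¹ = 2.54 × 10⁶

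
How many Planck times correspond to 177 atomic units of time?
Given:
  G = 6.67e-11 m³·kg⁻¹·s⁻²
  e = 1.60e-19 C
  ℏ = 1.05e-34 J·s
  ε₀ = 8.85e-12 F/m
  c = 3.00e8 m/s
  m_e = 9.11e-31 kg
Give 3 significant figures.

atomic unit of time: τ_au = (4πε₀)²ℏ³/(m_e e⁴) = 2.40e-17 s
Planck time: t_P = √(ℏG/c⁵) = 5.37e-44 s
177 × 2.40e-17 / 5.37e-44 = 7.91e28

7.91e28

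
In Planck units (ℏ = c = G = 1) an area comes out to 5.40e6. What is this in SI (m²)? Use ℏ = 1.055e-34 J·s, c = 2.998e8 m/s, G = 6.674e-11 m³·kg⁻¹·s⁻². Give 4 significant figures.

One Planck area: A_P = ℏG/c³ = 2.613e-70 m².
5.40e6 × 2.613e-70 m² = 1.411e-63 m²

1.411e-63 m²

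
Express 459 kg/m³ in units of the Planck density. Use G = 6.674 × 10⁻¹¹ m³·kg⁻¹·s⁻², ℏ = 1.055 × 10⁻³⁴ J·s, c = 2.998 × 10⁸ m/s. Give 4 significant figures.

Planck density: ρ_P = c⁵/(ℏG²) = 5.154 × 10⁹⁶ kg/m³.
459 / 5.154 × 10⁹⁶ = 8.906 × 10⁻⁹⁵

8.906 × 10⁻⁹⁵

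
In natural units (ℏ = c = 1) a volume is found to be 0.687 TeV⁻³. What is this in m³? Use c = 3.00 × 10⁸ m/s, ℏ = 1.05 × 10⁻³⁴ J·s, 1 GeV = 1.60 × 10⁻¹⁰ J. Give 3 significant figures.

5.24 × 10⁻⁵⁷ m³

Volume is [L]³ = [E]⁻³·(ℏc)³.
1 GeV⁻³ → (ℏc)³ × (1 GeV in J)⁻³ = 7.63 × 10⁻⁴⁸ m³.
Convert the energy scale: 0.687 TeV⁻³ = 6.87 × 10⁻¹⁰ GeV⁻³.
Result: 6.87 × 10⁻¹⁰ × 7.63 × 10⁻⁴⁸ = 5.24 × 10⁻⁵⁷ m³.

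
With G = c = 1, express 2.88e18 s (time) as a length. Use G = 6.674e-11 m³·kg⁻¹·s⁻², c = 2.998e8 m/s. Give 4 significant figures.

8.634e26 m

Time → length via c.
2.88e18 s × (c) = 8.634e26 m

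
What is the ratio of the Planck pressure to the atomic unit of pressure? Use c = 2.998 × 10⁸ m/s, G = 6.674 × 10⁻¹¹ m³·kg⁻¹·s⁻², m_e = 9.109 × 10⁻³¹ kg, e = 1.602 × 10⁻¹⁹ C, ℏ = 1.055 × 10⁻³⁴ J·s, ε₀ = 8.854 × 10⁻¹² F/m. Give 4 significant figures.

Planck pressure: p_P = c⁷/(ℏG²) = 4.632 × 10¹¹³ Pa
atomic unit of pressure: P_au = E_h/a₀³ = m_e⁴e¹⁰/((4πε₀)⁵ℏ⁸) = 2.929 × 10¹³ Pa
ratio = 4.632 × 10¹¹³ / 2.929 × 10¹³ = 1.581 × 10¹⁰⁰

1.581 × 10¹⁰⁰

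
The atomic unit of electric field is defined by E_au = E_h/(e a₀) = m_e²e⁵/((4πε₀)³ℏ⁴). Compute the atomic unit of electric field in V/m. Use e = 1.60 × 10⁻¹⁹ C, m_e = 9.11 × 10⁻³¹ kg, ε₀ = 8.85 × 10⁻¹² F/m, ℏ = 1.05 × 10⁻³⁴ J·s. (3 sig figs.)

E_au = E_h/(e a₀) = m_e²e⁵/((4πε₀)³ℏ⁴)
E_h = 4.38 × 10⁻¹⁸ J
a₀ = 5.26 × 10⁻¹¹ m
E_h/(e·a₀) = 5.20 × 10¹¹ V/m

5.20 × 10¹¹ V/m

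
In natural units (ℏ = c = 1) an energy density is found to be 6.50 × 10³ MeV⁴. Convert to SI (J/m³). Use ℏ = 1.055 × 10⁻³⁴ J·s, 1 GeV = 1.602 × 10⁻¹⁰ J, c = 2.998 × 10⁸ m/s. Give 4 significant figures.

1.353 × 10²⁹ J/m³

[E]/[L]³ = [E]⁴/(ℏc)³; restore (ℏc)⁻³.
1 GeV⁴ → 1/(ℏc)³ × (1 GeV in J)⁴ = 2.082 × 10³⁷ J/m³.
Convert the energy scale: 6.50 × 10³ MeV⁴ = 6.50 × 10⁻⁹ GeV⁴.
Result: 6.50 × 10⁻⁹ × 2.082 × 10³⁷ = 1.353 × 10²⁹ J/m³.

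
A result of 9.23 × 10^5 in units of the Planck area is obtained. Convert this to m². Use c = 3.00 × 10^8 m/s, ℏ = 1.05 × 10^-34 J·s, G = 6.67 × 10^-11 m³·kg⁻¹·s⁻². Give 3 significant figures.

2.39 × 10^-64 m²

One Planck area: A_P = ℏG/c³ = 2.59 × 10^-70 m².
9.23 × 10^5 × 2.59 × 10^-70 m² = 2.39 × 10^-64 m²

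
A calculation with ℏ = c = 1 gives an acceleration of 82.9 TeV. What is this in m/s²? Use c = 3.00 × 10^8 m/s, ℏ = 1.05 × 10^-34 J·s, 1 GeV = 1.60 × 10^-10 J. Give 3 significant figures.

Acceleration is [L]/[T]² = c·[E]/ℏ.
1 GeV → c/ℏ × (1 GeV in J) = 4.57 × 10^32 m/s².
Convert the energy scale: 82.9 TeV = 8.29 × 10^4 GeV.
Result: 8.29 × 10^4 × 4.57 × 10^32 = 3.79 × 10^37 m/s².

3.79 × 10^37 m/s²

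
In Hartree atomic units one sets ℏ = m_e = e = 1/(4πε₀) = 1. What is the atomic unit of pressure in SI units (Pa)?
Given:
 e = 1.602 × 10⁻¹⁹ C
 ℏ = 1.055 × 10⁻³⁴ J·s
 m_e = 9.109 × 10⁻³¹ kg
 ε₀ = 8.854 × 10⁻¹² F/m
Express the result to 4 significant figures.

2.929 × 10¹³ Pa

P_au = E_h/a₀³ = m_e⁴e¹⁰/((4πε₀)⁵ℏ⁸)
E_h = 4.354 × 10⁻¹⁸ J
a₀ = 5.297 × 10⁻¹¹ m
E_h/a₀³ = 2.929 × 10¹³ Pa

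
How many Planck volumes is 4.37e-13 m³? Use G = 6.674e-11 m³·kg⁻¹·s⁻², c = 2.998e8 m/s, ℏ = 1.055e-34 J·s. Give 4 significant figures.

1.035e92

Planck volume: V_P = (ℏG/c³)^(3/2) = 4.224e-105 m³.
4.37e-13 / 4.224e-105 = 1.035e92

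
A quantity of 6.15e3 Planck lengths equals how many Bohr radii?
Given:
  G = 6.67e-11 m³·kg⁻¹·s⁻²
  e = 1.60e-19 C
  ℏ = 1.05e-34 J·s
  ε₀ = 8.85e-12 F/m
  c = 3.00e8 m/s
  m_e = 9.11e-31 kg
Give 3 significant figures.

1.88e-21

Planck length: ℓ_P = √(ℏG/c³) = 1.61e-35 m
Bohr radius: a₀ = 4πε₀ℏ²/(m_e e²) = 5.26e-11 m
6.15e3 × 1.61e-35 / 5.26e-11 = 1.88e-21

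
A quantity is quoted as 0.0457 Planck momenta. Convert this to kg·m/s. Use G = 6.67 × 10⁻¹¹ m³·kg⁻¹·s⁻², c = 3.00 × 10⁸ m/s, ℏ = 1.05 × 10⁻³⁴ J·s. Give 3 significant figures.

0.298 kg·m/s

One Planck momentum: p_P = √(ℏc³/G) = 6.52 kg·m/s.
0.0457 × 6.52 kg·m/s = 0.298 kg·m/s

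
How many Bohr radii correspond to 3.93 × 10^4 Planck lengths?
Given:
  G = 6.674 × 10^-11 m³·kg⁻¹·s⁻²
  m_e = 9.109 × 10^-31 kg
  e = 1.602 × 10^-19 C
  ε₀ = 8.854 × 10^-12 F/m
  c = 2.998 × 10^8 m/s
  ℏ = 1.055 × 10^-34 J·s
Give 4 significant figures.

1.199 × 10^-20

Planck length: ℓ_P = √(ℏG/c³) = 1.616 × 10^-35 m
Bohr radius: a₀ = 4πε₀ℏ²/(m_e e²) = 5.297 × 10^-11 m
3.93 × 10^4 × 1.616 × 10^-35 / 5.297 × 10^-11 = 1.199 × 10^-20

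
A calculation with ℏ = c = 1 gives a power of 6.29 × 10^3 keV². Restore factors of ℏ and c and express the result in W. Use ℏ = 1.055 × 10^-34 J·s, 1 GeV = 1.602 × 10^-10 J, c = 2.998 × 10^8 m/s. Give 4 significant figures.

Power is [E]/[T] = [E]²/ℏ.
1 GeV² → 1/ℏ × (1 GeV in J)² = 2.433 × 10^14 W.
Convert the energy scale: 6.29 × 10^3 keV² = 6.29 × 10^-9 GeV².
Result: 6.29 × 10^-9 × 2.433 × 10^14 = 1.530 × 10^6 W.

1.530 × 10^6 W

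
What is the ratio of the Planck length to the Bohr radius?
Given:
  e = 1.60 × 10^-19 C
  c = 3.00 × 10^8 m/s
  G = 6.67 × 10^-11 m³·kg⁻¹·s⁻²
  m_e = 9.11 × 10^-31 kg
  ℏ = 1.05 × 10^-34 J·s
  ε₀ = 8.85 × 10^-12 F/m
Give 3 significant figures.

3.06 × 10^-25

Planck length: ℓ_P = √(ℏG/c³) = 1.61 × 10^-35 m
Bohr radius: a₀ = 4πε₀ℏ²/(m_e e²) = 5.26 × 10^-11 m
ratio = 1.61 × 10^-35 / 5.26 × 10^-11 = 3.06 × 10^-25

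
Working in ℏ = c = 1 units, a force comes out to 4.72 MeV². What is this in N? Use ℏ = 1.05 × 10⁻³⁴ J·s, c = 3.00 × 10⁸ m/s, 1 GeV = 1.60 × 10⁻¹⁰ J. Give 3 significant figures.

Force is [E]/[L] = [E]²/(ℏc); restore (ℏc)⁻¹.
1 GeV² → 1/(ℏc) × (1 GeV in J)² = 8.13 × 10⁵ N.
Convert the energy scale: 4.72 MeV² = 4.72 × 10⁻⁶ GeV².
Result: 4.72 × 10⁻⁶ × 8.13 × 10⁵ = 3.84 N.

3.84 N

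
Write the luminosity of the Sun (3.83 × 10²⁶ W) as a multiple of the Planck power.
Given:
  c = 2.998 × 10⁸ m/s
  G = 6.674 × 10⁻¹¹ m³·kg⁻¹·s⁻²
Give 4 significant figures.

Planck power: P_P = c⁵/G = 3.629 × 10⁵² W.
3.83 × 10²⁶ / 3.629 × 10⁵² = 1.055 × 10⁻²⁶

1.055 × 10⁻²⁶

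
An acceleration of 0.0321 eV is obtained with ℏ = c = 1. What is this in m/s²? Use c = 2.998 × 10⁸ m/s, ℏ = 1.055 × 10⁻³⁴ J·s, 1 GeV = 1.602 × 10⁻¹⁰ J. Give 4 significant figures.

Acceleration is [L]/[T]² = c·[E]/ℏ.
1 GeV → c/ℏ × (1 GeV in J) = 4.552 × 10³² m/s².
Convert the energy scale: 0.0321 eV = 3.21 × 10⁻¹¹ GeV.
Result: 3.21 × 10⁻¹¹ × 4.552 × 10³² = 1.461 × 10²² m/s².

1.461 × 10²² m/s²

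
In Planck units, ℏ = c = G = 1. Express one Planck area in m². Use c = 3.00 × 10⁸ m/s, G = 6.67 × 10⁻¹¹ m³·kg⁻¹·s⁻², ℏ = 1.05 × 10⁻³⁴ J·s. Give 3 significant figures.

2.59 × 10⁻⁷⁰ m²

From ℏ = c = G = 1 the area scale is A_P = ℏG/c³.
  = 7.00 × 10⁻⁴⁵ / 2.70 × 10²⁵
  = 2.59 × 10⁻⁷⁰ m²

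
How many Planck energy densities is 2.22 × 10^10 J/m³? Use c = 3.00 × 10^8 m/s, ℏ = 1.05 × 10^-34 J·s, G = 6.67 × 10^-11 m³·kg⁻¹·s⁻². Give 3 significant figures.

4.74 × 10^-104

Planck energy density: u_P = c⁷/(ℏG²) = 4.68 × 10^113 J/m³.
2.22 × 10^10 / 4.68 × 10^113 = 4.74 × 10^-104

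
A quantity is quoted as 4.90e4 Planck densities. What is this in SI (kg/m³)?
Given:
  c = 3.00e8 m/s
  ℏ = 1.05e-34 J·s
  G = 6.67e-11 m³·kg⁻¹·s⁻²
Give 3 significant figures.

One Planck density: ρ_P = c⁵/(ℏG²) = 5.20e96 kg/m³.
4.90e4 × 5.20e96 kg/m³ = 2.55e101 kg/m³

2.55e101 kg/m³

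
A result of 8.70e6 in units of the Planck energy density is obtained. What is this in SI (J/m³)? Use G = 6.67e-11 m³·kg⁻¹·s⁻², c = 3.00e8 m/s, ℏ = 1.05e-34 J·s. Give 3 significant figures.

4.07e120 J/m³

One Planck energy density: u_P = c⁷/(ℏG²) = 4.68e113 J/m³.
8.70e6 × 4.68e113 J/m³ = 4.07e120 J/m³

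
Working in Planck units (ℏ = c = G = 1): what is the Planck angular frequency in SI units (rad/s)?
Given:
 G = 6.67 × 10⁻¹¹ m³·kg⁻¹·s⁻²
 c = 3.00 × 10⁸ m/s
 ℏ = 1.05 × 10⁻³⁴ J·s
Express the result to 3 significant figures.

1.86 × 10⁴³ rad/s

Dimensional analysis gives ω_P = √(c⁵/(ℏG)).
  = √(3.47 × 10⁸⁶)
  = 1.86 × 10⁴³ rad/s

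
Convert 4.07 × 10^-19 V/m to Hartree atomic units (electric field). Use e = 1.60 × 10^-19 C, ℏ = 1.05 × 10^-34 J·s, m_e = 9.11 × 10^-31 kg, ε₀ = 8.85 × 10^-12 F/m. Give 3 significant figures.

7.82 × 10^-31

atomic unit of electric field: E_au = E_h/(e a₀) = m_e²e⁵/((4πε₀)³ℏ⁴) = 5.20 × 10^11 V/m.
4.07 × 10^-19 / 5.20 × 10^11 = 7.82 × 10^-31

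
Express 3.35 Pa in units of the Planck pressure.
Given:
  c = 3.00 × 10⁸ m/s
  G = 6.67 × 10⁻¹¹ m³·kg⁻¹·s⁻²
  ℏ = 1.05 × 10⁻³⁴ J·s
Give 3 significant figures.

7.16 × 10⁻¹¹⁴

Planck pressure: p_P = c⁷/(ℏG²) = 4.68 × 10¹¹³ Pa.
3.35 / 4.68 × 10¹¹³ = 7.16 × 10⁻¹¹⁴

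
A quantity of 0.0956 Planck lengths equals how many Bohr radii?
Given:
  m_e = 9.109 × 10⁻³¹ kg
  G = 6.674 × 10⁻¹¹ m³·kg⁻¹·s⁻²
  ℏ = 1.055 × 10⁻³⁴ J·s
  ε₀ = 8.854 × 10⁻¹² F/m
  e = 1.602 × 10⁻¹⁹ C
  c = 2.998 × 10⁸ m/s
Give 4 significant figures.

Planck length: ℓ_P = √(ℏG/c³) = 1.616 × 10⁻³⁵ m
Bohr radius: a₀ = 4πε₀ℏ²/(m_e e²) = 5.297 × 10⁻¹¹ m
0.0956 × 1.616 × 10⁻³⁵ / 5.297 × 10⁻¹¹ = 2.917 × 10⁻²⁶

2.917 × 10⁻²⁶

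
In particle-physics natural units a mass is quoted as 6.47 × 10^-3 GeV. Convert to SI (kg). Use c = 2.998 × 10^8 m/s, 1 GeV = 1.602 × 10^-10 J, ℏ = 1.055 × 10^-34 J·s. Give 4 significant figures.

Mass is [E]/c²; divide by c².
1 GeV → 1/c² × (1 GeV in J) = 1.782 × 10^-27 kg.
Result: 6.47 × 10^-3 × 1.782 × 10^-27 = 1.153 × 10^-29 kg.

1.153 × 10^-29 kg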